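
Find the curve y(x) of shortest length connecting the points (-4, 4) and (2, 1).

Arc-length functional: J[y] = ∫ sqrt(1 + (y')^2) dx.
Lagrangian L = sqrt(1 + (y')^2) has no explicit y dependence, so ∂L/∂y = 0 and the Euler-Lagrange equation gives
    d/dx( y' / sqrt(1 + (y')^2) ) = 0  ⇒  y' / sqrt(1 + (y')^2) = const.
Hence y' is constant, so y(x) is affine.
Fitting the endpoints (-4, 4) and (2, 1):
    slope m = (1 − 4) / (2 − (-4)) = -1/2,
    intercept c = 4 − m·(-4) = 2.
Extremal: y(x) = (-1/2) x + 2.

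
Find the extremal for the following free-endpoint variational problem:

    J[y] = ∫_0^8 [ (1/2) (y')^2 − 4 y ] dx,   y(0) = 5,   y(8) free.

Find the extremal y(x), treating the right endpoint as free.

The Lagrangian L = (1/2) (y')^2 − 4 y gives
    ∂L/∂y = −4,   ∂L/∂y' = y'.
Euler-Lagrange: d/dx(y') − (−4) = 0, i.e. y'' + 4 = 0, so
    y(x) = −(4/2) x^2 + C1 x + C2.
Fixed left endpoint y(0) = 5 ⇒ C2 = 5.
The right endpoint x = 8 is free, so the natural (transversality) condition is ∂L/∂y' |_{x=8} = 0, i.e. y'(8) = 0.
Compute y'(x) = −4 x + C1, so y'(8) = −32 + C1 = 0 ⇒ C1 = 32.
Therefore the extremal is
    y(x) = −2 x^2 + 32 x + 5.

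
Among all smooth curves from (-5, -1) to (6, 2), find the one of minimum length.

Arc-length functional: J[y] = ∫ sqrt(1 + (y')^2) dx.
Lagrangian L = sqrt(1 + (y')^2) has no explicit y dependence, so ∂L/∂y = 0 and the Euler-Lagrange equation gives
    d/dx( y' / sqrt(1 + (y')^2) ) = 0  ⇒  y' / sqrt(1 + (y')^2) = const.
Hence y' is constant, so y(x) is affine.
Fitting the endpoints (-5, -1) and (6, 2):
    slope m = (2 − (-1)) / (6 − (-5)) = 3/11,
    intercept c = (-1) − m·(-5) = 4/11.
Extremal: y(x) = (3/11) x + 4/11.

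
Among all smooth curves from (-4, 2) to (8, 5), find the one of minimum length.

Arc-length functional: J[y] = ∫ sqrt(1 + (y')^2) dx.
Lagrangian L = sqrt(1 + (y')^2) has no explicit y dependence, so ∂L/∂y = 0 and the Euler-Lagrange equation gives
    d/dx( y' / sqrt(1 + (y')^2) ) = 0  ⇒  y' / sqrt(1 + (y')^2) = const.
Hence y' is constant, so y(x) is affine.
Fitting the endpoints (-4, 2) and (8, 5):
    slope m = (5 − 2) / (8 − (-4)) = 1/4,
    intercept c = 2 − m·(-4) = 3.
Extremal: y(x) = (1/4) x + 3.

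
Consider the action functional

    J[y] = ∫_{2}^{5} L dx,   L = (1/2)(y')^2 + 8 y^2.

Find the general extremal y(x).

The Lagrangian is L = (1/2)(y')^2 + 8 y^2.
∂L/∂y = 16y.
∂L/∂y' = y'.
The Euler-Lagrange equation d/dx(∂L/∂y') − ∂L/∂y = 0 becomes:
    y'' - 16 y = 0
General solution: y(x) = A e^(4x) + B e^(-4x), where A and B are arbitrary constants fixed by the endpoint conditions.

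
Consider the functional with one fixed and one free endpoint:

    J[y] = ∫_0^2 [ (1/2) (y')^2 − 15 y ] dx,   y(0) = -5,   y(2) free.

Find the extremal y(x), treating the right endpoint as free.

The Lagrangian L = (1/2) (y')^2 − 15 y gives
    ∂L/∂y = −15,   ∂L/∂y' = y'.
Euler-Lagrange: d/dx(y') − (−15) = 0, i.e. y'' + 15 = 0, so
    y(x) = −(15/2) x^2 + C1 x + C2.
Fixed left endpoint y(0) = -5 ⇒ C2 = -5.
The right endpoint x = 2 is free, so the natural (transversality) condition is ∂L/∂y' |_{x=2} = 0, i.e. y'(2) = 0.
Compute y'(x) = −15 x + C1, so y'(2) = −30 + C1 = 0 ⇒ C1 = 30.
Therefore the extremal is
    y(x) = −(15/2) x^2 + 30 x − 5.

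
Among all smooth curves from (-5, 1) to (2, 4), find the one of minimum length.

Arc-length functional: J[y] = ∫ sqrt(1 + (y')^2) dx.
Lagrangian L = sqrt(1 + (y')^2) has no explicit y dependence, so ∂L/∂y = 0 and the Euler-Lagrange equation gives
    d/dx( y' / sqrt(1 + (y')^2) ) = 0  ⇒  y' / sqrt(1 + (y')^2) = const.
Hence y' is constant, so y(x) is affine.
Fitting the endpoints (-5, 1) and (2, 4):
    slope m = (4 − 1) / (2 − (-5)) = 3/7,
    intercept c = 1 − m·(-5) = 22/7.
Extremal: y(x) = (3/7) x + 22/7.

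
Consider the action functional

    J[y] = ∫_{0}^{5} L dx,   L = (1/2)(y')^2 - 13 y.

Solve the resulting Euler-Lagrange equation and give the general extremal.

The Lagrangian is L = (1/2)(y')^2 - 13 y.
∂L/∂y = -13.
∂L/∂y' = y'.
The Euler-Lagrange equation d/dx(∂L/∂y') − ∂L/∂y = 0 becomes:
    y'' + 13 = 0
General solution: y(x) = -(13/2) x^2 + A x + B, where A and B are arbitrary constants fixed by the endpoint conditions.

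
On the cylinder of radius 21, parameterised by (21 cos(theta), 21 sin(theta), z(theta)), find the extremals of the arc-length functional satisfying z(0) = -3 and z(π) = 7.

Parameterise the cylinder of radius R = 21 as
    r(θ) = (21 cos θ, 21 sin θ, z(θ)).
The arc-length element is
    ds = sqrt(441 + (dz/dθ)^2) dθ,
so the Lagrangian is L = sqrt(441 + z'^2).
L depends on z' only, not on z or θ, so ∂L/∂z = 0 and
    ∂L/∂z' = z' / sqrt(441 + z'^2).
The Euler-Lagrange equation gives
    d/dθ( z' / sqrt(441 + z'^2) ) = 0,
so z' is constant. Integrating once:
    z(θ) = a θ + b,
a helix on the cylinder (a straight line when the cylinder is unrolled). The constants a, b are determined by the endpoint conditions.
With endpoint conditions z(0) = -3 and z(π) = 7: from z(0) = b we get b = -3, and a·π + -3 = 7 gives a = 10/π, so
    z(θ) = (10/π) θ − 3.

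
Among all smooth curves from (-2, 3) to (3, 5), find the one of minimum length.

Arc-length functional: J[y] = ∫ sqrt(1 + (y')^2) dx.
Lagrangian L = sqrt(1 + (y')^2) has no explicit y dependence, so ∂L/∂y = 0 and the Euler-Lagrange equation gives
    d/dx( y' / sqrt(1 + (y')^2) ) = 0  ⇒  y' / sqrt(1 + (y')^2) = const.
Hence y' is constant, so y(x) is affine.
Fitting the endpoints (-2, 3) and (3, 5):
    slope m = (5 − 3) / (3 − (-2)) = 2/5,
    intercept c = 3 − m·(-2) = 19/5.
Extremal: y(x) = (2/5) x + 19/5.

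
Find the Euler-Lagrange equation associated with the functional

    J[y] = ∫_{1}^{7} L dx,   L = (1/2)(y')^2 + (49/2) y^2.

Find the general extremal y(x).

The Lagrangian is L = (1/2)(y')^2 + (49/2) y^2.
∂L/∂y = 49y.
∂L/∂y' = y'.
The Euler-Lagrange equation d/dx(∂L/∂y') − ∂L/∂y = 0 becomes:
    y'' - 49 y = 0
General solution: y(x) = A e^(7x) + B e^(-7x), where A and B are arbitrary constants fixed by the endpoint conditions.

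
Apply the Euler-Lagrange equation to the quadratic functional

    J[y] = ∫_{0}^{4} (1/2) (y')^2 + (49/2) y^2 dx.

The Lagrangian is L = (1/2) (y')^2 + (49/2) y^2.
Compute ∂L/∂y = 49y, ∂L/∂y' = y'.
The Euler-Lagrange equation d/dx(∂L/∂y') − ∂L/∂y = 0 reduces to
    y'' − 49 y = 0.
Its general solution is
    y(x) = A e^(7x) + B e^(−7x),
with A, B fixed by the endpoint conditions.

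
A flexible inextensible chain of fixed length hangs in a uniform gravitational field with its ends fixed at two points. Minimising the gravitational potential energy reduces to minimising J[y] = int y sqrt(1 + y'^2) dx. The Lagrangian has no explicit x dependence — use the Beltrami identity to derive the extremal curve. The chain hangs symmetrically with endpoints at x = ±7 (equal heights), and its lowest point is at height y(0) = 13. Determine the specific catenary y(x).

The Lagrangian L(y, y') = y sqrt(1 + y'^2) has no explicit x dependence, so the Beltrami identity applies:
    L − y' ∂L/∂y' = C.
Compute ∂L/∂y' = y · y' / sqrt(1 + y'^2). Then
    L − y' ∂L/∂y'
    = y sqrt(1 + y'^2) − y · y'^2 / sqrt(1 + y'^2)
    = y (1 + y'^2 − y'^2) / sqrt(1 + y'^2)
    = y / sqrt(1 + y'^2) = C.
Squaring gives y^2 = C^2 (1 + y'^2), i.e.
    y'^2 = y^2 / C^2 − 1.
Separating variables,
    dy / sqrt(y^2 − C^2) = dx / C,
and integrating gives arccosh(y / C) = (x − a)/C, so
    y(x) = C cosh((x − a)/C),
the catenary. The constants C and a are fixed by the two endpoint conditions (and, for the hanging-chain problem, the length constraint selects C).
Now fit the given data. The endpoints x = ±7 are symmetric at equal height, so the catenary is even about its minimum: a = 0 and y(x) = C cosh(x/C). The lowest point is y(0) = C cosh(0) = C, and we are told y(0) = 13, so C = 13. Therefore
    y(x) = 13 cosh(x/13),
and at the endpoints
    y(±7) = 13 cosh(7/13).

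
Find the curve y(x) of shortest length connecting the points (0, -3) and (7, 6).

Arc-length functional: J[y] = ∫ sqrt(1 + (y')^2) dx.
Lagrangian L = sqrt(1 + (y')^2) has no explicit y dependence, so ∂L/∂y = 0 and the Euler-Lagrange equation gives
    d/dx( y' / sqrt(1 + (y')^2) ) = 0  ⇒  y' / sqrt(1 + (y')^2) = const.
Hence y' is constant, so y(x) is affine.
Fitting the endpoints (0, -3) and (7, 6):
    slope m = (6 − (-3)) / (7 − 0) = 9/7,
    intercept c = (-3) − m·0 = -3.
Extremal: y(x) = (9/7) x - 3.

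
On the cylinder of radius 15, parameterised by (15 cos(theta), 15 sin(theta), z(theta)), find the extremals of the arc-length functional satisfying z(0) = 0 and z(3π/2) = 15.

Parameterise the cylinder of radius R = 15 as
    r(θ) = (15 cos θ, 15 sin θ, z(θ)).
The arc-length element is
    ds = sqrt(225 + (dz/dθ)^2) dθ,
so the Lagrangian is L = sqrt(225 + z'^2).
L depends on z' only, not on z or θ, so ∂L/∂z = 0 and
    ∂L/∂z' = z' / sqrt(225 + z'^2).
The Euler-Lagrange equation gives
    d/dθ( z' / sqrt(225 + z'^2) ) = 0,
so z' is constant. Integrating once:
    z(θ) = a θ + b,
a helix on the cylinder (a straight line when the cylinder is unrolled). The constants a, b are determined by the endpoint conditions.
With endpoint conditions z(0) = 0 and z(3π/2) = 15: from z(0) = b we get b = 0, and a·3π/2 + 0 = 15 gives a = 10/π, so
    z(θ) = (10/π) θ.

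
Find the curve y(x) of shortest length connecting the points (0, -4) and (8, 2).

Arc-length functional: J[y] = ∫ sqrt(1 + (y')^2) dx.
Lagrangian L = sqrt(1 + (y')^2) has no explicit y dependence, so ∂L/∂y = 0 and the Euler-Lagrange equation gives
    d/dx( y' / sqrt(1 + (y')^2) ) = 0  ⇒  y' / sqrt(1 + (y')^2) = const.
Hence y' is constant, so y(x) is affine.
Fitting the endpoints (0, -4) and (8, 2):
    slope m = (2 − (-4)) / (8 − 0) = 3/4,
    intercept c = (-4) − m·0 = -4.
Extremal: y(x) = (3/4) x - 4.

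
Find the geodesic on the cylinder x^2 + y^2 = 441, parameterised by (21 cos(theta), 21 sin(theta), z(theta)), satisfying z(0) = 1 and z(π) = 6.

Parameterise the cylinder of radius R = 21 as
    r(θ) = (21 cos θ, 21 sin θ, z(θ)).
The arc-length element is
    ds = sqrt(441 + (dz/dθ)^2) dθ,
so the Lagrangian is L = sqrt(441 + z'^2).
L depends on z' only, not on z or θ, so ∂L/∂z = 0 and
    ∂L/∂z' = z' / sqrt(441 + z'^2).
The Euler-Lagrange equation gives
    d/dθ( z' / sqrt(441 + z'^2) ) = 0,
so z' is constant. Integrating once:
    z(θ) = a θ + b,
a helix on the cylinder (a straight line when the cylinder is unrolled). The constants a, b are determined by the endpoint conditions.
With endpoint conditions z(0) = 1 and z(π) = 6: from z(0) = b we get b = 1, and a·π + 1 = 6 gives a = 5/π, so
    z(θ) = (5/π) θ + 1.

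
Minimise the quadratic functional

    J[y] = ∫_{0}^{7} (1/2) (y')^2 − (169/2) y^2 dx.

The Lagrangian is L = (1/2) (y')^2 − (169/2) y^2.
Compute ∂L/∂y = -169y, ∂L/∂y' = y'.
The Euler-Lagrange equation d/dx(∂L/∂y') − ∂L/∂y = 0 reduces to
    y'' + 169 y = 0.
Its general solution is
    y(x) = A sin(13x) + B cos(13x),
with A, B fixed by the endpoint conditions.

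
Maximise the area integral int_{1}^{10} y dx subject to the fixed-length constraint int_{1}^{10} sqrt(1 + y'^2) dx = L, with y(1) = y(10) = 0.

Set up the augmented Lagrangian using a multiplier λ for the length constraint:
    F(y, y') = y − λ sqrt(1 + y'^2).
F has no explicit x dependence, so the Beltrami identity yields a first integral
    F − y' ∂F/∂y' = C.
Compute ∂F/∂y' = −λ y' / sqrt(1 + y'^2). Then
    y − λ sqrt(1 + y'^2) + λ y'^2 / sqrt(1 + y'^2) = C
    ⇒  y − λ / sqrt(1 + y'^2) = C.
Solving for y' and integrating gives
    (x − a)^2 + (y − b)^2 = λ^2,
a circular arc of radius λ. The constants a, b are determined by the endpoint conditions y(1) = y(10) = 0, and λ is fixed implicitly by the length constraint
    ∫_{1}^{10} sqrt(1 + y'^2) dx = L.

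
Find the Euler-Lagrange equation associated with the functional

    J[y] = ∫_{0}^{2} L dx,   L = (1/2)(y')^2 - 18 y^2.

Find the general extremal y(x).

The Lagrangian is L = (1/2)(y')^2 - 18 y^2.
∂L/∂y = -36y.
∂L/∂y' = y'.
The Euler-Lagrange equation d/dx(∂L/∂y') − ∂L/∂y = 0 becomes:
    y'' + 36 y = 0
General solution: y(x) = A sin(6x) + B cos(6x), where A and B are arbitrary constants fixed by the endpoint conditions.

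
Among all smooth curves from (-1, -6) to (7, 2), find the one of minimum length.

Arc-length functional: J[y] = ∫ sqrt(1 + (y')^2) dx.
Lagrangian L = sqrt(1 + (y')^2) has no explicit y dependence, so ∂L/∂y = 0 and the Euler-Lagrange equation gives
    d/dx( y' / sqrt(1 + (y')^2) ) = 0  ⇒  y' / sqrt(1 + (y')^2) = const.
Hence y' is constant, so y(x) is affine.
Fitting the endpoints (-1, -6) and (7, 2):
    slope m = (2 − (-6)) / (7 − (-1)) = 1,
    intercept c = (-6) − m·(-1) = -5.
Extremal: y(x) = x - 5.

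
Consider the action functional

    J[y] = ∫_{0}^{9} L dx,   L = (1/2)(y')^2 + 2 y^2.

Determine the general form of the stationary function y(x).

The Lagrangian is L = (1/2)(y')^2 + 2 y^2.
∂L/∂y = 4y.
∂L/∂y' = y'.
The Euler-Lagrange equation d/dx(∂L/∂y') − ∂L/∂y = 0 becomes:
    y'' - 4 y = 0
General solution: y(x) = A e^(2x) + B e^(-2x), where A and B are arbitrary constants fixed by the endpoint conditions.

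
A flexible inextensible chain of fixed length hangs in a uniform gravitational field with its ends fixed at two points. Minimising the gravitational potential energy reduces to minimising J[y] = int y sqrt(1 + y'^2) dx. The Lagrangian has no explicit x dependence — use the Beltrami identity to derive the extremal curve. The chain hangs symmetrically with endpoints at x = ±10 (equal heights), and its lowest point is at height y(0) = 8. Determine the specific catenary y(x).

The Lagrangian L(y, y') = y sqrt(1 + y'^2) has no explicit x dependence, so the Beltrami identity applies:
    L − y' ∂L/∂y' = C.
Compute ∂L/∂y' = y · y' / sqrt(1 + y'^2). Then
    L − y' ∂L/∂y'
    = y sqrt(1 + y'^2) − y · y'^2 / sqrt(1 + y'^2)
    = y (1 + y'^2 − y'^2) / sqrt(1 + y'^2)
    = y / sqrt(1 + y'^2) = C.
Squaring gives y^2 = C^2 (1 + y'^2), i.e.
    y'^2 = y^2 / C^2 − 1.
Separating variables,
    dy / sqrt(y^2 − C^2) = dx / C,
and integrating gives arccosh(y / C) = (x − a)/C, so
    y(x) = C cosh((x − a)/C),
the catenary. The constants C and a are fixed by the two endpoint conditions (and, for the hanging-chain problem, the length constraint selects C).
Now fit the given data. The endpoints x = ±10 are symmetric at equal height, so the catenary is even about its minimum: a = 0 and y(x) = C cosh(x/C). The lowest point is y(0) = C cosh(0) = C, and we are told y(0) = 8, so C = 8. Therefore
    y(x) = 8 cosh(x/8),
and at the endpoints
    y(±10) = 8 cosh(10/8).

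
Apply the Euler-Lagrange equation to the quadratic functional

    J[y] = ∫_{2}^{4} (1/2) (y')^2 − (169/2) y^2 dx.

The Lagrangian is L = (1/2) (y')^2 − (169/2) y^2.
Compute ∂L/∂y = -169y, ∂L/∂y' = y'.
The Euler-Lagrange equation d/dx(∂L/∂y') − ∂L/∂y = 0 reduces to
    y'' + 169 y = 0.
Its general solution is
    y(x) = A sin(13x) + B cos(13x),
with A, B fixed by the endpoint conditions.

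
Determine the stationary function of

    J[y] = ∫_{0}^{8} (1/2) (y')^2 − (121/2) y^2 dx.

The Lagrangian is L = (1/2) (y')^2 − (121/2) y^2.
Compute ∂L/∂y = -121y, ∂L/∂y' = y'.
The Euler-Lagrange equation d/dx(∂L/∂y') − ∂L/∂y = 0 reduces to
    y'' + 121 y = 0.
Its general solution is
    y(x) = A sin(11x) + B cos(11x),
with A, B fixed by the endpoint conditions.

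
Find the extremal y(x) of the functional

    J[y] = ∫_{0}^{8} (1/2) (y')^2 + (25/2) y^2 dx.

The Lagrangian is L = (1/2) (y')^2 + (25/2) y^2.
Compute ∂L/∂y = 25y, ∂L/∂y' = y'.
The Euler-Lagrange equation d/dx(∂L/∂y') − ∂L/∂y = 0 reduces to
    y'' − 25 y = 0.
Its general solution is
    y(x) = A e^(5x) + B e^(−5x),
with A, B fixed by the endpoint conditions.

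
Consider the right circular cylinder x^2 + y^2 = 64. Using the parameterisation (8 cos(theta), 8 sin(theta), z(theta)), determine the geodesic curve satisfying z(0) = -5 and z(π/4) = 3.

Parameterise the cylinder of radius R = 8 as
    r(θ) = (8 cos θ, 8 sin θ, z(θ)).
The arc-length element is
    ds = sqrt(64 + (dz/dθ)^2) dθ,
so the Lagrangian is L = sqrt(64 + z'^2).
L depends on z' only, not on z or θ, so ∂L/∂z = 0 and
    ∂L/∂z' = z' / sqrt(64 + z'^2).
The Euler-Lagrange equation gives
    d/dθ( z' / sqrt(64 + z'^2) ) = 0,
so z' is constant. Integrating once:
    z(θ) = a θ + b,
a helix on the cylinder (a straight line when the cylinder is unrolled). The constants a, b are determined by the endpoint conditions.
With endpoint conditions z(0) = -5 and z(π/4) = 3: from z(0) = b we get b = -5, and a·π/4 + -5 = 3 gives a = 32/π, so
    z(θ) = (32/π) θ − 5.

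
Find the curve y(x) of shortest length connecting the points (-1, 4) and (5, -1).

Arc-length functional: J[y] = ∫ sqrt(1 + (y')^2) dx.
Lagrangian L = sqrt(1 + (y')^2) has no explicit y dependence, so ∂L/∂y = 0 and the Euler-Lagrange equation gives
    d/dx( y' / sqrt(1 + (y')^2) ) = 0  ⇒  y' / sqrt(1 + (y')^2) = const.
Hence y' is constant, so y(x) is affine.
Fitting the endpoints (-1, 4) and (5, -1):
    slope m = ((-1) − 4) / (5 − (-1)) = -5/6,
    intercept c = 4 − m·(-1) = 19/6.
Extremal: y(x) = (-5/6) x + 19/6.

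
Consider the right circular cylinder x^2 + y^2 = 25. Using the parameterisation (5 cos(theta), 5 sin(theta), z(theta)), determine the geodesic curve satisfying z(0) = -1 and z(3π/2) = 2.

Parameterise the cylinder of radius R = 5 as
    r(θ) = (5 cos θ, 5 sin θ, z(θ)).
The arc-length element is
    ds = sqrt(25 + (dz/dθ)^2) dθ,
so the Lagrangian is L = sqrt(25 + z'^2).
L depends on z' only, not on z or θ, so ∂L/∂z = 0 and
    ∂L/∂z' = z' / sqrt(25 + z'^2).
The Euler-Lagrange equation gives
    d/dθ( z' / sqrt(25 + z'^2) ) = 0,
so z' is constant. Integrating once:
    z(θ) = a θ + b,
a helix on the cylinder (a straight line when the cylinder is unrolled). The constants a, b are determined by the endpoint conditions.
With endpoint conditions z(0) = -1 and z(3π/2) = 2: from z(0) = b we get b = -1, and a·3π/2 + -1 = 2 gives a = 2/π, so
    z(θ) = (2/π) θ − 1.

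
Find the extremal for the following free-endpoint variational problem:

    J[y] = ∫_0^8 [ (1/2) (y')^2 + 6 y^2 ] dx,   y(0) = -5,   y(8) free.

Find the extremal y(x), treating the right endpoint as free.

The Lagrangian L = (1/2) (y')^2 + 6 y^2 gives
    ∂L/∂y = 12 y,   ∂L/∂y' = y'.
Euler-Lagrange: y'' − 12 y = 0.
With k = sqrt(12), the general solution is
    y(x) = A cosh(sqrt(12) x) + B sinh(sqrt(12) x).
Fixed left endpoint y(0) = -5 ⇒ A = -5.
The right endpoint x = 8 is free, so the natural (transversality) condition is ∂L/∂y' |_{x=8} = 0, i.e. y'(8) = 0.
Compute y'(x) = A k sinh(k x) + B k cosh(k x), so
    y'(8) = A k sinh(k·8) + B k cosh(k·8) = 0
    ⇒ B = −A tanh(k·8) = 5 tanh(sqrt(12)·8).
Therefore the extremal is
    y(x) = −5 cosh(sqrt(12) x) + 5 tanh(sqrt(12)·8) sinh(sqrt(12) x).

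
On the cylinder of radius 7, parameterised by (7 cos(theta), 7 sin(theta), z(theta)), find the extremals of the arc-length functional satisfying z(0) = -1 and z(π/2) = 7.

Parameterise the cylinder of radius R = 7 as
    r(θ) = (7 cos θ, 7 sin θ, z(θ)).
The arc-length element is
    ds = sqrt(49 + (dz/dθ)^2) dθ,
so the Lagrangian is L = sqrt(49 + z'^2).
L depends on z' only, not on z or θ, so ∂L/∂z = 0 and
    ∂L/∂z' = z' / sqrt(49 + z'^2).
The Euler-Lagrange equation gives
    d/dθ( z' / sqrt(49 + z'^2) ) = 0,
so z' is constant. Integrating once:
    z(θ) = a θ + b,
a helix on the cylinder (a straight line when the cylinder is unrolled). The constants a, b are determined by the endpoint conditions.
With endpoint conditions z(0) = -1 and z(π/2) = 7: from z(0) = b we get b = -1, and a·π/2 + -1 = 7 gives a = 16/π, so
    z(θ) = (16/π) θ − 1.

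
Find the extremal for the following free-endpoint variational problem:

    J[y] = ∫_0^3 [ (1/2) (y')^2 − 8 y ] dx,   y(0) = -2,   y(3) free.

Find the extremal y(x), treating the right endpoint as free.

The Lagrangian L = (1/2) (y')^2 − 8 y gives
    ∂L/∂y = −8,   ∂L/∂y' = y'.
Euler-Lagrange: d/dx(y') − (−8) = 0, i.e. y'' + 8 = 0, so
    y(x) = −(8/2) x^2 + C1 x + C2.
Fixed left endpoint y(0) = -2 ⇒ C2 = -2.
The right endpoint x = 3 is free, so the natural (transversality) condition is ∂L/∂y' |_{x=3} = 0, i.e. y'(3) = 0.
Compute y'(x) = −8 x + C1, so y'(3) = −24 + C1 = 0 ⇒ C1 = 24.
Therefore the extremal is
    y(x) = −4 x^2 + 24 x − 2.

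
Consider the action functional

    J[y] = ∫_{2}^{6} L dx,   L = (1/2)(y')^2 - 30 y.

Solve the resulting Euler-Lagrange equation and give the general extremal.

The Lagrangian is L = (1/2)(y')^2 - 30 y.
∂L/∂y = -30.
∂L/∂y' = y'.
The Euler-Lagrange equation d/dx(∂L/∂y') − ∂L/∂y = 0 becomes:
    y'' + 30 = 0
General solution: y(x) = -15 x^2 + A x + B, where A and B are arbitrary constants fixed by the endpoint conditions.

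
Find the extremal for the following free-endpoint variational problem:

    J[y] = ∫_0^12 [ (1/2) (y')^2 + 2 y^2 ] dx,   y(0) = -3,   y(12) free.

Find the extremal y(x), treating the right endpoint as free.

The Lagrangian L = (1/2) (y')^2 + 2 y^2 gives
    ∂L/∂y = 4 y,   ∂L/∂y' = y'.
Euler-Lagrange: y'' − 4 y = 0.
With k = 2, the general solution is
    y(x) = A cosh(2 x) + B sinh(2 x).
Fixed left endpoint y(0) = -3 ⇒ A = -3.
The right endpoint x = 12 is free, so the natural (transversality) condition is ∂L/∂y' |_{x=12} = 0, i.e. y'(12) = 0.
Compute y'(x) = A k sinh(k x) + B k cosh(k x), so
    y'(12) = A k sinh(k·12) + B k cosh(k·12) = 0
    ⇒ B = −A tanh(k·12) = 3 tanh(2·12).
Therefore the extremal is
    y(x) = −3 cosh(2 x) + 3 tanh(2·12) sinh(2 x).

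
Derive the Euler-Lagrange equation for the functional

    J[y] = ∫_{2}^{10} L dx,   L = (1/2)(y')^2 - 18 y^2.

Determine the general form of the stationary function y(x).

The Lagrangian is L = (1/2)(y')^2 - 18 y^2.
∂L/∂y = -36y.
∂L/∂y' = y'.
The Euler-Lagrange equation d/dx(∂L/∂y') − ∂L/∂y = 0 becomes:
    y'' + 36 y = 0
General solution: y(x) = A sin(6x) + B cos(6x), where A and B are arbitrary constants fixed by the endpoint conditions.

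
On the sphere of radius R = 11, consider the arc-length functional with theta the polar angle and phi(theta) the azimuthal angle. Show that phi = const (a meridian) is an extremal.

On the sphere of radius R = 11 with spherical coordinates (θ, φ), the induced metric is
    ds^2 = 121(dθ^2 + sin^2(θ) dφ^2).
Using θ as the parameter, the arc-length functional becomes
    J[φ] = ∫ 11 sqrt(1 + sin^2(θ) (dφ/dθ)^2) dθ.
So L = 11 sqrt(1 + sin^2(θ) φ'^2). Compute
    ∂L/∂φ = 0  (L has no explicit φ dependence),
    ∂L/∂φ' = 11 sin^2(θ) φ' / sqrt(1 + sin^2(θ) φ'^2).
For the candidate φ(θ) = c (constant), φ' = 0, so ∂L/∂φ' evaluated along the candidate vanishes, and ∂L/∂φ is identically zero. Hence
    d/dθ(∂L/∂φ') − ∂L/∂φ = 0
is satisfied. Therefore meridians φ = const are extremals of arc length — they are geodesics on the sphere.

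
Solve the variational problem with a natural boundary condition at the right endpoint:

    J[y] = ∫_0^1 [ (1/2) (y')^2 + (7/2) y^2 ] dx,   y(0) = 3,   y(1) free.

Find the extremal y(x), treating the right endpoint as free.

The Lagrangian L = (1/2) (y')^2 + (7/2) y^2 gives
    ∂L/∂y = 7 y,   ∂L/∂y' = y'.
Euler-Lagrange: y'' − 7 y = 0.
With k = sqrt(7), the general solution is
    y(x) = A cosh(sqrt(7) x) + B sinh(sqrt(7) x).
Fixed left endpoint y(0) = 3 ⇒ A = 3.
The right endpoint x = 1 is free, so the natural (transversality) condition is ∂L/∂y' |_{x=1} = 0, i.e. y'(1) = 0.
Compute y'(x) = A k sinh(k x) + B k cosh(k x), so
    y'(1) = A k sinh(k·1) + B k cosh(k·1) = 0
    ⇒ B = −A tanh(k·1) = − 3 tanh(sqrt(7)·1).
Therefore the extremal is
    y(x) = 3 cosh(sqrt(7) x) − 3 tanh(sqrt(7)·1) sinh(sqrt(7) x).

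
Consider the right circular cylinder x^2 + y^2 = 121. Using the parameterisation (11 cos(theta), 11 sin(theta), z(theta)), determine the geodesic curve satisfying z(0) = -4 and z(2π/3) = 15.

Parameterise the cylinder of radius R = 11 as
    r(θ) = (11 cos θ, 11 sin θ, z(θ)).
The arc-length element is
    ds = sqrt(121 + (dz/dθ)^2) dθ,
so the Lagrangian is L = sqrt(121 + z'^2).
L depends on z' only, not on z or θ, so ∂L/∂z = 0 and
    ∂L/∂z' = z' / sqrt(121 + z'^2).
The Euler-Lagrange equation gives
    d/dθ( z' / sqrt(121 + z'^2) ) = 0,
so z' is constant. Integrating once:
    z(θ) = a θ + b,
a helix on the cylinder (a straight line when the cylinder is unrolled). The constants a, b are determined by the endpoint conditions.
With endpoint conditions z(0) = -4 and z(2π/3) = 15: from z(0) = b we get b = -4, and a·2π/3 + -4 = 15 gives a = 57/(2π), so
    z(θ) = (57/(2π)) θ − 4.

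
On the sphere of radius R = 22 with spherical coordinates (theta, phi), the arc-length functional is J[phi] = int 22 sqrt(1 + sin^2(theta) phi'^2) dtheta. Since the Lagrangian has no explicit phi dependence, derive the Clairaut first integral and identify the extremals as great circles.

On the sphere of radius R = 22 with spherical coordinates (θ, φ), the induced metric is
    ds^2 = 484(dθ^2 + sin^2(θ) dφ^2).
Parameterise by θ; the arc-length functional is
    J[φ] = ∫ 22 sqrt(1 + sin^2(θ) (dφ/dθ)^2) dθ,
so L = 22 sqrt(1 + sin^2(θ) φ'^2). Compute
    ∂L/∂φ = 0  (L has no explicit φ dependence),
    ∂L/∂φ' = 22 sin^2(θ) φ' / sqrt(1 + sin^2(θ) φ'^2).
Since ∂L/∂φ = 0, the Euler-Lagrange equation
    d/dθ(∂L/∂φ') − ∂L/∂φ = 0
reduces to d/dθ(∂L/∂φ') = 0, i.e. the momentum conjugate to φ is conserved:
    22 sin^2(θ) φ' / sqrt(1 + sin^2(θ) φ'^2) = C.
The overall factor of 22 is constant, so dividing through gives Clairaut's relation sin^2(θ) φ' / sqrt(1 + sin^2(θ) φ'^2) = C' (with C' = C/22). Solving for φ' and integrating gives the great-circle family
    cot(θ) = A cos(φ − φ_0),
i.e. the intersection of the sphere with a plane through the origin. The two constants A and φ_0 (equivalently C and one phase) are fixed by the two endpoint conditions.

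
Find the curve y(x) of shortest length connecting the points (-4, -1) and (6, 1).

Arc-length functional: J[y] = ∫ sqrt(1 + (y')^2) dx.
Lagrangian L = sqrt(1 + (y')^2) has no explicit y dependence, so ∂L/∂y = 0 and the Euler-Lagrange equation gives
    d/dx( y' / sqrt(1 + (y')^2) ) = 0  ⇒  y' / sqrt(1 + (y')^2) = const.
Hence y' is constant, so y(x) is affine.
Fitting the endpoints (-4, -1) and (6, 1):
    slope m = (1 − (-1)) / (6 − (-4)) = 1/5,
    intercept c = (-1) − m·(-4) = -1/5.
Extremal: y(x) = (1/5) x - 1/5.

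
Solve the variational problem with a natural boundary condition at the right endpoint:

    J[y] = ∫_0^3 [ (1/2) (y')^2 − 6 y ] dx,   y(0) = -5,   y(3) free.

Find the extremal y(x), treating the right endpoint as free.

The Lagrangian L = (1/2) (y')^2 − 6 y gives
    ∂L/∂y = −6,   ∂L/∂y' = y'.
Euler-Lagrange: d/dx(y') − (−6) = 0, i.e. y'' + 6 = 0, so
    y(x) = −(6/2) x^2 + C1 x + C2.
Fixed left endpoint y(0) = -5 ⇒ C2 = -5.
The right endpoint x = 3 is free, so the natural (transversality) condition is ∂L/∂y' |_{x=3} = 0, i.e. y'(3) = 0.
Compute y'(x) = −6 x + C1, so y'(3) = −18 + C1 = 0 ⇒ C1 = 18.
Therefore the extremal is
    y(x) = −3 x^2 + 18 x − 5.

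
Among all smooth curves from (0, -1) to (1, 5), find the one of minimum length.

Arc-length functional: J[y] = ∫ sqrt(1 + (y')^2) dx.
Lagrangian L = sqrt(1 + (y')^2) has no explicit y dependence, so ∂L/∂y = 0 and the Euler-Lagrange equation gives
    d/dx( y' / sqrt(1 + (y')^2) ) = 0  ⇒  y' / sqrt(1 + (y')^2) = const.
Hence y' is constant, so y(x) is affine.
Fitting the endpoints (0, -1) and (1, 5):
    slope m = (5 − (-1)) / (1 − 0) = 6,
    intercept c = (-1) − m·0 = -1.
Extremal: y(x) = 6 x - 1.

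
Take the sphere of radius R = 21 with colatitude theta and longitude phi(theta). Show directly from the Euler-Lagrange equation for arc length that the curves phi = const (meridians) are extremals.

On the sphere of radius R = 21 with spherical coordinates (θ, φ), the induced metric is
    ds^2 = 441(dθ^2 + sin^2(θ) dφ^2).
Using θ as the parameter, the arc-length functional becomes
    J[φ] = ∫ 21 sqrt(1 + sin^2(θ) (dφ/dθ)^2) dθ.
So L = 21 sqrt(1 + sin^2(θ) φ'^2). Compute
    ∂L/∂φ = 0  (L has no explicit φ dependence),
    ∂L/∂φ' = 21 sin^2(θ) φ' / sqrt(1 + sin^2(θ) φ'^2).
For the candidate φ(θ) = c (constant), φ' = 0, so ∂L/∂φ' evaluated along the candidate vanishes, and ∂L/∂φ is identically zero. Hence
    d/dθ(∂L/∂φ') − ∂L/∂φ = 0
is satisfied. Therefore meridians φ = const are extremals of arc length — they are geodesics on the sphere.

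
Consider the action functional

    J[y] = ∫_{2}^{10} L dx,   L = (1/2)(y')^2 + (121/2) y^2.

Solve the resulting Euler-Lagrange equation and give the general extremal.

The Lagrangian is L = (1/2)(y')^2 + (121/2) y^2.
∂L/∂y = 121y.
∂L/∂y' = y'.
The Euler-Lagrange equation d/dx(∂L/∂y') − ∂L/∂y = 0 becomes:
    y'' - 121 y = 0
General solution: y(x) = A e^(11x) + B e^(-11x), where A and B are arbitrary constants fixed by the endpoint conditions.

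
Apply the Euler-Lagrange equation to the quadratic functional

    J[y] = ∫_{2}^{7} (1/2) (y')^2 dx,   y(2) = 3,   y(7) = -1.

The Lagrangian is L = (1/2) (y')^2.
Compute ∂L/∂y = 0, ∂L/∂y' = y'.
The Euler-Lagrange equation d/dx(∂L/∂y') − ∂L/∂y = 0 reduces to
    y'' = 0.
Its general solution is
    y(x) = A x + B,
with A, B fixed by the endpoint conditions.
Applying the endpoint conditions y(2) = 3 and y(7) = -1: solve A·2 + B = 3 and A·7 + B = -1. Subtracting gives A(7 − 2) = -1 − 3, so A = -4/5, and B = 3 − A·2 = 23/5. Therefore
    y(x) = (-4/5) x + 23/5.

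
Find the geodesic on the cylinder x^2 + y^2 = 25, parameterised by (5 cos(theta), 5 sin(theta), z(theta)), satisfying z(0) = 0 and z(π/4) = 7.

Parameterise the cylinder of radius R = 5 as
    r(θ) = (5 cos θ, 5 sin θ, z(θ)).
The arc-length element is
    ds = sqrt(25 + (dz/dθ)^2) dθ,
so the Lagrangian is L = sqrt(25 + z'^2).
L depends on z' only, not on z or θ, so ∂L/∂z = 0 and
    ∂L/∂z' = z' / sqrt(25 + z'^2).
The Euler-Lagrange equation gives
    d/dθ( z' / sqrt(25 + z'^2) ) = 0,
so z' is constant. Integrating once:
    z(θ) = a θ + b,
a helix on the cylinder (a straight line when the cylinder is unrolled). The constants a, b are determined by the endpoint conditions.
With endpoint conditions z(0) = 0 and z(π/4) = 7: from z(0) = b we get b = 0, and a·π/4 + 0 = 7 gives a = 28/π, so
    z(θ) = (28/π) θ.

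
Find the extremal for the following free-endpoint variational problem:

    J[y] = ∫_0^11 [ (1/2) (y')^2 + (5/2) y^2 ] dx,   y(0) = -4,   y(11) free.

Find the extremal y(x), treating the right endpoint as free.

The Lagrangian L = (1/2) (y')^2 + (5/2) y^2 gives
    ∂L/∂y = 5 y,   ∂L/∂y' = y'.
Euler-Lagrange: y'' − 5 y = 0.
With k = sqrt(5), the general solution is
    y(x) = A cosh(sqrt(5) x) + B sinh(sqrt(5) x).
Fixed left endpoint y(0) = -4 ⇒ A = -4.
The right endpoint x = 11 is free, so the natural (transversality) condition is ∂L/∂y' |_{x=11} = 0, i.e. y'(11) = 0.
Compute y'(x) = A k sinh(k x) + B k cosh(k x), so
    y'(11) = A k sinh(k·11) + B k cosh(k·11) = 0
    ⇒ B = −A tanh(k·11) = 4 tanh(sqrt(5)·11).
Therefore the extremal is
    y(x) = −4 cosh(sqrt(5) x) + 4 tanh(sqrt(5)·11) sinh(sqrt(5) x).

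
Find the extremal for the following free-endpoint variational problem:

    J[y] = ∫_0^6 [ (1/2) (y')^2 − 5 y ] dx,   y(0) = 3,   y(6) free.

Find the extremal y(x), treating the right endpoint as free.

The Lagrangian L = (1/2) (y')^2 − 5 y gives
    ∂L/∂y = −5,   ∂L/∂y' = y'.
Euler-Lagrange: d/dx(y') − (−5) = 0, i.e. y'' + 5 = 0, so
    y(x) = −(5/2) x^2 + C1 x + C2.
Fixed left endpoint y(0) = 3 ⇒ C2 = 3.
The right endpoint x = 6 is free, so the natural (transversality) condition is ∂L/∂y' |_{x=6} = 0, i.e. y'(6) = 0.
Compute y'(x) = −5 x + C1, so y'(6) = −30 + C1 = 0 ⇒ C1 = 30.
Therefore the extremal is
    y(x) = −(5/2) x^2 + 30 x + 3.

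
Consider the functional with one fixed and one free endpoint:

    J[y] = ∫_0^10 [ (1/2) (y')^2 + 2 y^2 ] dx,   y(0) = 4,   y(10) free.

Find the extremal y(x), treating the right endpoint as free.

The Lagrangian L = (1/2) (y')^2 + 2 y^2 gives
    ∂L/∂y = 4 y,   ∂L/∂y' = y'.
Euler-Lagrange: y'' − 4 y = 0.
With k = 2, the general solution is
    y(x) = A cosh(2 x) + B sinh(2 x).
Fixed left endpoint y(0) = 4 ⇒ A = 4.
The right endpoint x = 10 is free, so the natural (transversality) condition is ∂L/∂y' |_{x=10} = 0, i.e. y'(10) = 0.
Compute y'(x) = A k sinh(k x) + B k cosh(k x), so
    y'(10) = A k sinh(k·10) + B k cosh(k·10) = 0
    ⇒ B = −A tanh(k·10) = − 4 tanh(2·10).
Therefore the extremal is
    y(x) = 4 cosh(2 x) − 4 tanh(2·10) sinh(2 x).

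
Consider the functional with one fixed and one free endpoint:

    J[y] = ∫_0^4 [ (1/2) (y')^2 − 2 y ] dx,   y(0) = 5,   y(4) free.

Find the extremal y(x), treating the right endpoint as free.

The Lagrangian L = (1/2) (y')^2 − 2 y gives
    ∂L/∂y = −2,   ∂L/∂y' = y'.
Euler-Lagrange: d/dx(y') − (−2) = 0, i.e. y'' + 2 = 0, so
    y(x) = −(2/2) x^2 + C1 x + C2.
Fixed left endpoint y(0) = 5 ⇒ C2 = 5.
The right endpoint x = 4 is free, so the natural (transversality) condition is ∂L/∂y' |_{x=4} = 0, i.e. y'(4) = 0.
Compute y'(x) = −2 x + C1, so y'(4) = −8 + C1 = 0 ⇒ C1 = 8.
Therefore the extremal is
    y(x) = −x^2 + 8 x + 5.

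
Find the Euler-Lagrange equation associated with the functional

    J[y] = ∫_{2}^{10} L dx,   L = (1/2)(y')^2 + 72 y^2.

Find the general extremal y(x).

The Lagrangian is L = (1/2)(y')^2 + 72 y^2.
∂L/∂y = 144y.
∂L/∂y' = y'.
The Euler-Lagrange equation d/dx(∂L/∂y') − ∂L/∂y = 0 becomes:
    y'' - 144 y = 0
General solution: y(x) = A e^(12x) + B e^(-12x), where A and B are arbitrary constants fixed by the endpoint conditions.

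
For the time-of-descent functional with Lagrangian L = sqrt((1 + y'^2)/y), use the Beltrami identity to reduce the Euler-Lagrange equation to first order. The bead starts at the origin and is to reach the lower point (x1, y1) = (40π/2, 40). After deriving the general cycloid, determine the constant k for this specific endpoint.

The Lagrangian L = sqrt((1 + y'^2) / y) has no explicit x dependence, so the Beltrami identity applies:
    L − y' ∂L/∂y' = C.
Compute ∂L/∂y' = y' / sqrt(y (1 + y'^2)).
Substitute:
    sqrt((1 + y'^2)/y) − y'·y' / sqrt(y (1 + y'^2))
    = (1 + y'^2) / sqrt(y (1 + y'^2)) − y'^2 / sqrt(y (1 + y'^2))
    = 1 / sqrt(y (1 + y'^2)) = C.
Squaring and rearranging gives the first integral
    y (1 + y'^2) = 1/C^2 =: k   (constant).
Solving this first-order ODE by the substitution
    y = (k/2)(1 − cos θ)
yields the cycloid parameterisation
    x(θ) = (k/2)(θ − sin θ),   y(θ) = (k/2)(1 − cos θ).
The constant k is fixed by the endpoint condition.
Now fit the given lower endpoint (x1, y1) = (40π/2, 40). At the bottom of the first arch (θ = π), the parametric equations give
    y(π) = (k/2)(1 − cos π) = k,
    x(π) = (k/2)(π − sin π) = kπ/2.
Matching y(π) = 40 gives k = 40, consistent with x(π) = 40π/2. Therefore the specific cycloid is
    x(θ) = (40/2)(θ − sin θ),   y(θ) = (40/2)(1 − cos θ).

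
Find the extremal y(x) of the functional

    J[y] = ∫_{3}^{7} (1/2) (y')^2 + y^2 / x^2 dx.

The Lagrangian is L = (1/2) (y')^2 + y^2 / x^2.
Compute ∂L/∂y = 2y/x^2, ∂L/∂y' = y'.
The Euler-Lagrange equation d/dx(∂L/∂y') − ∂L/∂y = 0 reduces to
    y'' − 2/x^2 · y = 0  (x > 0).
Its general solution is
    y(x) = A x^2 + B / x,
with A, B fixed by the endpoint conditions.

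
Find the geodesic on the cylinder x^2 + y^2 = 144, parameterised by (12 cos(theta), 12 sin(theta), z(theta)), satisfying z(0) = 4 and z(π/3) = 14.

Parameterise the cylinder of radius R = 12 as
    r(θ) = (12 cos θ, 12 sin θ, z(θ)).
The arc-length element is
    ds = sqrt(144 + (dz/dθ)^2) dθ,
so the Lagrangian is L = sqrt(144 + z'^2).
L depends on z' only, not on z or θ, so ∂L/∂z = 0 and
    ∂L/∂z' = z' / sqrt(144 + z'^2).
The Euler-Lagrange equation gives
    d/dθ( z' / sqrt(144 + z'^2) ) = 0,
so z' is constant. Integrating once:
    z(θ) = a θ + b,
a helix on the cylinder (a straight line when the cylinder is unrolled). The constants a, b are determined by the endpoint conditions.
With endpoint conditions z(0) = 4 and z(π/3) = 14: from z(0) = b we get b = 4, and a·π/3 + 4 = 14 gives a = 30/π, so
    z(θ) = (30/π) θ + 4.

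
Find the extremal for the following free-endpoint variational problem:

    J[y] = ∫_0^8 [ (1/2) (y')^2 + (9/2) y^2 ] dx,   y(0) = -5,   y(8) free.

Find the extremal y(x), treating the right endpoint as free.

The Lagrangian L = (1/2) (y')^2 + (9/2) y^2 gives
    ∂L/∂y = 9 y,   ∂L/∂y' = y'.
Euler-Lagrange: y'' − 9 y = 0.
With k = 3, the general solution is
    y(x) = A cosh(3 x) + B sinh(3 x).
Fixed left endpoint y(0) = -5 ⇒ A = -5.
The right endpoint x = 8 is free, so the natural (transversality) condition is ∂L/∂y' |_{x=8} = 0, i.e. y'(8) = 0.
Compute y'(x) = A k sinh(k x) + B k cosh(k x), so
    y'(8) = A k sinh(k·8) + B k cosh(k·8) = 0
    ⇒ B = −A tanh(k·8) = 5 tanh(3·8).
Therefore the extremal is
    y(x) = −5 cosh(3 x) + 5 tanh(3·8) sinh(3 x).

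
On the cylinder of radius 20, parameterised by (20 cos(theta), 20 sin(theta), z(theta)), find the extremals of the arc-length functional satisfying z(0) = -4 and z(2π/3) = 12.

Parameterise the cylinder of radius R = 20 as
    r(θ) = (20 cos θ, 20 sin θ, z(θ)).
The arc-length element is
    ds = sqrt(400 + (dz/dθ)^2) dθ,
so the Lagrangian is L = sqrt(400 + z'^2).
L depends on z' only, not on z or θ, so ∂L/∂z = 0 and
    ∂L/∂z' = z' / sqrt(400 + z'^2).
The Euler-Lagrange equation gives
    d/dθ( z' / sqrt(400 + z'^2) ) = 0,
so z' is constant. Integrating once:
    z(θ) = a θ + b,
a helix on the cylinder (a straight line when the cylinder is unrolled). The constants a, b are determined by the endpoint conditions.
With endpoint conditions z(0) = -4 and z(2π/3) = 12: from z(0) = b we get b = -4, and a·2π/3 + -4 = 12 gives a = 24/π, so
    z(θ) = (24/π) θ − 4.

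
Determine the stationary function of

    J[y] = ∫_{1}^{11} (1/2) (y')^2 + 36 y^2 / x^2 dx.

The Lagrangian is L = (1/2) (y')^2 + 36 y^2 / x^2.
Compute ∂L/∂y = 72y/x^2, ∂L/∂y' = y'.
The Euler-Lagrange equation d/dx(∂L/∂y') − ∂L/∂y = 0 reduces to
    y'' − 72/x^2 · y = 0  (x > 0).
Its general solution is
    y(x) = A x^9 + B x^(-8),
with A, B fixed by the endpoint conditions.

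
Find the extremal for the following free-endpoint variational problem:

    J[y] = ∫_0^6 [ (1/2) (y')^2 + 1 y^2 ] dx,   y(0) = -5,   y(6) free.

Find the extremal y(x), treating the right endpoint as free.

The Lagrangian L = (1/2) (y')^2 + 1 y^2 gives
    ∂L/∂y = 2 y,   ∂L/∂y' = y'.
Euler-Lagrange: y'' − 2 y = 0.
With k = sqrt(2), the general solution is
    y(x) = A cosh(sqrt(2) x) + B sinh(sqrt(2) x).
Fixed left endpoint y(0) = -5 ⇒ A = -5.
The right endpoint x = 6 is free, so the natural (transversality) condition is ∂L/∂y' |_{x=6} = 0, i.e. y'(6) = 0.
Compute y'(x) = A k sinh(k x) + B k cosh(k x), so
    y'(6) = A k sinh(k·6) + B k cosh(k·6) = 0
    ⇒ B = −A tanh(k·6) = 5 tanh(sqrt(2)·6).
Therefore the extremal is
    y(x) = −5 cosh(sqrt(2) x) + 5 tanh(sqrt(2)·6) sinh(sqrt(2) x).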